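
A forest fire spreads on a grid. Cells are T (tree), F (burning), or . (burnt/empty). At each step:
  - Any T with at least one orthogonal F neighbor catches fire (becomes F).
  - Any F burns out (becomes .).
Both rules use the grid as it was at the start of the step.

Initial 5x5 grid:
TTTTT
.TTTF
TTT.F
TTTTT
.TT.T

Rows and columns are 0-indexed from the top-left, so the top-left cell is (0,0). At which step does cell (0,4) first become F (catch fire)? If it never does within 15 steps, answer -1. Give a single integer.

Step 1: cell (0,4)='F' (+3 fires, +2 burnt)
  -> target ignites at step 1
Step 2: cell (0,4)='.' (+4 fires, +3 burnt)
Step 3: cell (0,4)='.' (+4 fires, +4 burnt)
Step 4: cell (0,4)='.' (+4 fires, +4 burnt)
Step 5: cell (0,4)='.' (+4 fires, +4 burnt)
Step 6: cell (0,4)='.' (+0 fires, +4 burnt)
  fire out at step 6

1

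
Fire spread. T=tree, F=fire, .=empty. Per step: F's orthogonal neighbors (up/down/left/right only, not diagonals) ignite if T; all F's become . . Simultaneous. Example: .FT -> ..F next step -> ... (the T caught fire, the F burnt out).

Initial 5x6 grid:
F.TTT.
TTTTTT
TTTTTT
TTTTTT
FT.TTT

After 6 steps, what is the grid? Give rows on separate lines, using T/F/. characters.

Step 1: 3 trees catch fire, 2 burn out
  ..TTT.
  FTTTTT
  TTTTTT
  FTTTTT
  .F.TTT
Step 2: 3 trees catch fire, 3 burn out
  ..TTT.
  .FTTTT
  FTTTTT
  .FTTTT
  ...TTT
Step 3: 3 trees catch fire, 3 burn out
  ..TTT.
  ..FTTT
  .FTTTT
  ..FTTT
  ...TTT
Step 4: 4 trees catch fire, 3 burn out
  ..FTT.
  ...FTT
  ..FTTT
  ...FTT
  ...TTT
Step 5: 5 trees catch fire, 4 burn out
  ...FT.
  ....FT
  ...FTT
  ....FT
  ...FTT
Step 6: 5 trees catch fire, 5 burn out
  ....F.
  .....F
  ....FT
  .....F
  ....FT

....F.
.....F
....FT
.....F
....FT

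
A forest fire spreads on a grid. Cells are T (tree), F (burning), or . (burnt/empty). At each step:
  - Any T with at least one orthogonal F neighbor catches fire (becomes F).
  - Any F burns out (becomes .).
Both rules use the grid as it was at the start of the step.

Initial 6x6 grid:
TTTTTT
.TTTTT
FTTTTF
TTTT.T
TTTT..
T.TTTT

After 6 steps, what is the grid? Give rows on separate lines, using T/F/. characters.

Step 1: 5 trees catch fire, 2 burn out
  TTTTTT
  .TTTTF
  .FTTF.
  FTTT.F
  TTTT..
  T.TTTT
Step 2: 7 trees catch fire, 5 burn out
  TTTTTF
  .FTTF.
  ..FF..
  .FTT..
  FTTT..
  T.TTTT
Step 3: 8 trees catch fire, 7 burn out
  TFTTF.
  ..FF..
  ......
  ..FF..
  .FTT..
  F.TTTT
Step 4: 5 trees catch fire, 8 burn out
  F.FF..
  ......
  ......
  ......
  ..FF..
  ..TTTT
Step 5: 2 trees catch fire, 5 burn out
  ......
  ......
  ......
  ......
  ......
  ..FFTT
Step 6: 1 trees catch fire, 2 burn out
  ......
  ......
  ......
  ......
  ......
  ....FT

......
......
......
......
......
....FT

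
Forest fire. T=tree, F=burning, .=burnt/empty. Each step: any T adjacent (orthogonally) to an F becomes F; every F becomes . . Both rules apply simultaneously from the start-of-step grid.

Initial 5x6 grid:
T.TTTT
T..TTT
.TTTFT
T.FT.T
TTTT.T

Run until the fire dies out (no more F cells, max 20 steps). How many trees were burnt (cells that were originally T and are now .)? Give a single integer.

Step 1: +6 fires, +2 burnt (F count now 6)
Step 2: +7 fires, +6 burnt (F count now 7)
Step 3: +4 fires, +7 burnt (F count now 4)
Step 4: +2 fires, +4 burnt (F count now 2)
Step 5: +0 fires, +2 burnt (F count now 0)
Fire out after step 5
Initially T: 21, now '.': 28
Total burnt (originally-T cells now '.'): 19

Answer: 19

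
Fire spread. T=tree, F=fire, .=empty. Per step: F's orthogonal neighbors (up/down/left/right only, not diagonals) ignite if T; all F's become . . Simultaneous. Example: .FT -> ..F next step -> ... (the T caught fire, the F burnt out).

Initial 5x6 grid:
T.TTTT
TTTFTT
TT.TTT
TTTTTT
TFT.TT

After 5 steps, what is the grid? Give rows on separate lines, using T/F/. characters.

Step 1: 7 trees catch fire, 2 burn out
  T.TFTT
  TTF.FT
  TT.FTT
  TFTTTT
  F.F.TT
Step 2: 9 trees catch fire, 7 burn out
  T.F.FT
  TF...F
  TF..FT
  F.FFTT
  ....TT
Step 3: 5 trees catch fire, 9 burn out
  T....F
  F.....
  F....F
  ....FT
  ....TT
Step 4: 3 trees catch fire, 5 burn out
  F.....
  ......
  ......
  .....F
  ....FT
Step 5: 1 trees catch fire, 3 burn out
  ......
  ......
  ......
  ......
  .....F

......
......
......
......
.....F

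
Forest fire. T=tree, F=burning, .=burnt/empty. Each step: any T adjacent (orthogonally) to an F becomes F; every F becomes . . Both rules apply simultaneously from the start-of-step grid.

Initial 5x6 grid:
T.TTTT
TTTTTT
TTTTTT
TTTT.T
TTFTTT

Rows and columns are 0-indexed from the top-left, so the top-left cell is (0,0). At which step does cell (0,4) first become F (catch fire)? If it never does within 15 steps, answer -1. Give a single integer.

Step 1: cell (0,4)='T' (+3 fires, +1 burnt)
Step 2: cell (0,4)='T' (+5 fires, +3 burnt)
Step 3: cell (0,4)='T' (+5 fires, +5 burnt)
Step 4: cell (0,4)='T' (+6 fires, +5 burnt)
Step 5: cell (0,4)='T' (+4 fires, +6 burnt)
Step 6: cell (0,4)='F' (+3 fires, +4 burnt)
  -> target ignites at step 6
Step 7: cell (0,4)='.' (+1 fires, +3 burnt)
Step 8: cell (0,4)='.' (+0 fires, +1 burnt)
  fire out at step 8

6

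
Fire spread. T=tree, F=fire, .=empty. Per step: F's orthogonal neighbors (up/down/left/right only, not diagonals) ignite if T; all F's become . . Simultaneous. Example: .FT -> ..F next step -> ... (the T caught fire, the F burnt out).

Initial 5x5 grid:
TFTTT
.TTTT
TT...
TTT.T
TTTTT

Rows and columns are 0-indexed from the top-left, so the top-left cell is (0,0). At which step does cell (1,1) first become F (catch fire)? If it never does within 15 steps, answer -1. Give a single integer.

Step 1: cell (1,1)='F' (+3 fires, +1 burnt)
  -> target ignites at step 1
Step 2: cell (1,1)='.' (+3 fires, +3 burnt)
Step 3: cell (1,1)='.' (+4 fires, +3 burnt)
Step 4: cell (1,1)='.' (+4 fires, +4 burnt)
Step 5: cell (1,1)='.' (+2 fires, +4 burnt)
Step 6: cell (1,1)='.' (+1 fires, +2 burnt)
Step 7: cell (1,1)='.' (+1 fires, +1 burnt)
Step 8: cell (1,1)='.' (+1 fires, +1 burnt)
Step 9: cell (1,1)='.' (+0 fires, +1 burnt)
  fire out at step 9

1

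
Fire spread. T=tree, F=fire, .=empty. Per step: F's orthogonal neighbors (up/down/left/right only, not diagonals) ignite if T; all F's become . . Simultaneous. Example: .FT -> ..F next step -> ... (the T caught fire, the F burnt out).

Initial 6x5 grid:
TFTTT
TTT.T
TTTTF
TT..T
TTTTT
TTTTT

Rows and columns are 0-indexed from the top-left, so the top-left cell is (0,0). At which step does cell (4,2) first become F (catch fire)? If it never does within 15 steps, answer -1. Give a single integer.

Step 1: cell (4,2)='T' (+6 fires, +2 burnt)
Step 2: cell (4,2)='T' (+7 fires, +6 burnt)
Step 3: cell (4,2)='T' (+4 fires, +7 burnt)
Step 4: cell (4,2)='F' (+4 fires, +4 burnt)
  -> target ignites at step 4
Step 5: cell (4,2)='.' (+3 fires, +4 burnt)
Step 6: cell (4,2)='.' (+1 fires, +3 burnt)
Step 7: cell (4,2)='.' (+0 fires, +1 burnt)
  fire out at step 7

4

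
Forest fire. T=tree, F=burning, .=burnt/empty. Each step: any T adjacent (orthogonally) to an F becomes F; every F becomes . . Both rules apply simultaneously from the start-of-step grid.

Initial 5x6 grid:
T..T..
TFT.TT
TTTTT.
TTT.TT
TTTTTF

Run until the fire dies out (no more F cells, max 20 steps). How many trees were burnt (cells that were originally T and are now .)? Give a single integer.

Answer: 20

Derivation:
Step 1: +5 fires, +2 burnt (F count now 5)
Step 2: +6 fires, +5 burnt (F count now 6)
Step 3: +6 fires, +6 burnt (F count now 6)
Step 4: +2 fires, +6 burnt (F count now 2)
Step 5: +1 fires, +2 burnt (F count now 1)
Step 6: +0 fires, +1 burnt (F count now 0)
Fire out after step 6
Initially T: 21, now '.': 29
Total burnt (originally-T cells now '.'): 20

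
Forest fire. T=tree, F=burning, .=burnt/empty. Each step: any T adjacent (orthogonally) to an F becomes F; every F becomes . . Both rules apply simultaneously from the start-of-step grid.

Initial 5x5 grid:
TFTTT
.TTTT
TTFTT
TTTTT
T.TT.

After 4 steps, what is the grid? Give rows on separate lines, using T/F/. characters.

Step 1: 7 trees catch fire, 2 burn out
  F.FTT
  .FFTT
  TF.FT
  TTFTT
  T.TT.
Step 2: 7 trees catch fire, 7 burn out
  ...FT
  ...FT
  F...F
  TF.FT
  T.FT.
Step 3: 5 trees catch fire, 7 burn out
  ....F
  ....F
  .....
  F...F
  T..F.
Step 4: 1 trees catch fire, 5 burn out
  .....
  .....
  .....
  .....
  F....

.....
.....
.....
.....
F....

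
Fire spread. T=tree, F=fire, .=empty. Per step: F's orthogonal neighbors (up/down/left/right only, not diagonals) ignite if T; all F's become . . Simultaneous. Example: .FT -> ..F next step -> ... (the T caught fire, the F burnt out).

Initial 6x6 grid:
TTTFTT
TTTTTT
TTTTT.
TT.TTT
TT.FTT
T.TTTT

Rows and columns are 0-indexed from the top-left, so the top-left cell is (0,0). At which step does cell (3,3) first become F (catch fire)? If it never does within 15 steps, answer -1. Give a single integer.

Step 1: cell (3,3)='F' (+6 fires, +2 burnt)
  -> target ignites at step 1
Step 2: cell (3,3)='.' (+9 fires, +6 burnt)
Step 3: cell (3,3)='.' (+7 fires, +9 burnt)
Step 4: cell (3,3)='.' (+2 fires, +7 burnt)
Step 5: cell (3,3)='.' (+2 fires, +2 burnt)
Step 6: cell (3,3)='.' (+2 fires, +2 burnt)
Step 7: cell (3,3)='.' (+1 fires, +2 burnt)
Step 8: cell (3,3)='.' (+1 fires, +1 burnt)
Step 9: cell (3,3)='.' (+0 fires, +1 burnt)
  fire out at step 9

1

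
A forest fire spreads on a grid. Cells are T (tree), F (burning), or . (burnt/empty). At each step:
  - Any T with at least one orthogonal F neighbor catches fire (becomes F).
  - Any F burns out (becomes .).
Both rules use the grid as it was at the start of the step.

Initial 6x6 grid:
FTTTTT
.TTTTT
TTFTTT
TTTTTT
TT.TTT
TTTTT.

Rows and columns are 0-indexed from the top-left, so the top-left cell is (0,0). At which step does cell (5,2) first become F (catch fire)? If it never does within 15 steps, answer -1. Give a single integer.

Step 1: cell (5,2)='T' (+5 fires, +2 burnt)
Step 2: cell (5,2)='T' (+7 fires, +5 burnt)
Step 3: cell (5,2)='T' (+7 fires, +7 burnt)
Step 4: cell (5,2)='T' (+7 fires, +7 burnt)
Step 5: cell (5,2)='F' (+5 fires, +7 burnt)
  -> target ignites at step 5
Step 6: cell (5,2)='.' (+0 fires, +5 burnt)
  fire out at step 6

5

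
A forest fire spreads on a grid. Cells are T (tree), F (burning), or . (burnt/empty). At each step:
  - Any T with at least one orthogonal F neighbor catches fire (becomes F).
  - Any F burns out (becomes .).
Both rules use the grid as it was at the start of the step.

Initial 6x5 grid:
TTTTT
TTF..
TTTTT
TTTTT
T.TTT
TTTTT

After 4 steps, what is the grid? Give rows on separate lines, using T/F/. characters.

Step 1: 3 trees catch fire, 1 burn out
  TTFTT
  TF...
  TTFTT
  TTTTT
  T.TTT
  TTTTT
Step 2: 6 trees catch fire, 3 burn out
  TF.FT
  F....
  TF.FT
  TTFTT
  T.TTT
  TTTTT
Step 3: 7 trees catch fire, 6 burn out
  F...F
  .....
  F...F
  TF.FT
  T.FTT
  TTTTT
Step 4: 4 trees catch fire, 7 burn out
  .....
  .....
  .....
  F...F
  T..FT
  TTFTT

.....
.....
.....
F...F
T..FT
TTFTT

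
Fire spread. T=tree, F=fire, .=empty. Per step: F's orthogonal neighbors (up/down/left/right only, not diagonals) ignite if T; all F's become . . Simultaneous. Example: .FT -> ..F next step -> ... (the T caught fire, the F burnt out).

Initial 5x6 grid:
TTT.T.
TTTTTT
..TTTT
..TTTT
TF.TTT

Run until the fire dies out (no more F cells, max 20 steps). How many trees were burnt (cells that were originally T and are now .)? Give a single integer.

Answer: 1

Derivation:
Step 1: +1 fires, +1 burnt (F count now 1)
Step 2: +0 fires, +1 burnt (F count now 0)
Fire out after step 2
Initially T: 22, now '.': 9
Total burnt (originally-T cells now '.'): 1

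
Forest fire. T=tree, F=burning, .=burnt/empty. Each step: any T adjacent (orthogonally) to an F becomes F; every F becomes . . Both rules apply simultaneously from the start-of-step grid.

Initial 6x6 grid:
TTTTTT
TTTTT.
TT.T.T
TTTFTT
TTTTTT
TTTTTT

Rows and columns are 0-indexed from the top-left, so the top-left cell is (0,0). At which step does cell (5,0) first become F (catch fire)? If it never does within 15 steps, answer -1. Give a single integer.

Step 1: cell (5,0)='T' (+4 fires, +1 burnt)
Step 2: cell (5,0)='T' (+6 fires, +4 burnt)
Step 3: cell (5,0)='T' (+10 fires, +6 burnt)
Step 4: cell (5,0)='T' (+7 fires, +10 burnt)
Step 5: cell (5,0)='F' (+4 fires, +7 burnt)
  -> target ignites at step 5
Step 6: cell (5,0)='.' (+1 fires, +4 burnt)
Step 7: cell (5,0)='.' (+0 fires, +1 burnt)
  fire out at step 7

5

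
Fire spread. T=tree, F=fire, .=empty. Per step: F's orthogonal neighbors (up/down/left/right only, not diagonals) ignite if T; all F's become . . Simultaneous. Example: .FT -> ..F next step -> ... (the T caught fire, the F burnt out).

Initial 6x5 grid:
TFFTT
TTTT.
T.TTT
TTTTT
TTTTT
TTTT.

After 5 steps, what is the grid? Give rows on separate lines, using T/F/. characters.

Step 1: 4 trees catch fire, 2 burn out
  F..FT
  TFFT.
  T.TTT
  TTTTT
  TTTTT
  TTTT.
Step 2: 4 trees catch fire, 4 burn out
  ....F
  F..F.
  T.FTT
  TTTTT
  TTTTT
  TTTT.
Step 3: 3 trees catch fire, 4 burn out
  .....
  .....
  F..FT
  TTFTT
  TTTTT
  TTTT.
Step 4: 5 trees catch fire, 3 burn out
  .....
  .....
  ....F
  FF.FT
  TTFTT
  TTTT.
Step 5: 5 trees catch fire, 5 burn out
  .....
  .....
  .....
  ....F
  FF.FT
  TTFT.

.....
.....
.....
....F
FF.FT
TTFT.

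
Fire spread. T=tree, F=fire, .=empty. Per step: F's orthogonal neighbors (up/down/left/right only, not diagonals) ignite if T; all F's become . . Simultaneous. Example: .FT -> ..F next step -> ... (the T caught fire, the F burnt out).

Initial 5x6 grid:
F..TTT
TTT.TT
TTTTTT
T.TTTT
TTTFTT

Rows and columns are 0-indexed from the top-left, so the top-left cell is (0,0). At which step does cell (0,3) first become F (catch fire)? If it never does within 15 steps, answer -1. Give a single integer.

Step 1: cell (0,3)='T' (+4 fires, +2 burnt)
Step 2: cell (0,3)='T' (+7 fires, +4 burnt)
Step 3: cell (0,3)='T' (+7 fires, +7 burnt)
Step 4: cell (0,3)='T' (+2 fires, +7 burnt)
Step 5: cell (0,3)='T' (+2 fires, +2 burnt)
Step 6: cell (0,3)='F' (+2 fires, +2 burnt)
  -> target ignites at step 6
Step 7: cell (0,3)='.' (+0 fires, +2 burnt)
  fire out at step 7

6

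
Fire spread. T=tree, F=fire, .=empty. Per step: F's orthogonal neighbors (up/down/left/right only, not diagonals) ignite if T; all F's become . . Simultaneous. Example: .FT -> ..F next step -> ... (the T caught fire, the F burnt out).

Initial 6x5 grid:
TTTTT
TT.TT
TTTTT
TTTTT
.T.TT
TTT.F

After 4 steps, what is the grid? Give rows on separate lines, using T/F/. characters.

Step 1: 1 trees catch fire, 1 burn out
  TTTTT
  TT.TT
  TTTTT
  TTTTT
  .T.TF
  TTT..
Step 2: 2 trees catch fire, 1 burn out
  TTTTT
  TT.TT
  TTTTT
  TTTTF
  .T.F.
  TTT..
Step 3: 2 trees catch fire, 2 burn out
  TTTTT
  TT.TT
  TTTTF
  TTTF.
  .T...
  TTT..
Step 4: 3 trees catch fire, 2 burn out
  TTTTT
  TT.TF
  TTTF.
  TTF..
  .T...
  TTT..

TTTTT
TT.TF
TTTF.
TTF..
.T...
TTT..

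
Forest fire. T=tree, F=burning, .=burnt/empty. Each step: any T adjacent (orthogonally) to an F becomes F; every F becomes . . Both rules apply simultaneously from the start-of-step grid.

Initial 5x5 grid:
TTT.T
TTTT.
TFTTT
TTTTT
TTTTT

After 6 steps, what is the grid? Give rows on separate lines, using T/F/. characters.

Step 1: 4 trees catch fire, 1 burn out
  TTT.T
  TFTT.
  F.FTT
  TFTTT
  TTTTT
Step 2: 7 trees catch fire, 4 burn out
  TFT.T
  F.FT.
  ...FT
  F.FTT
  TFTTT
Step 3: 7 trees catch fire, 7 burn out
  F.F.T
  ...F.
  ....F
  ...FT
  F.FTT
Step 4: 2 trees catch fire, 7 burn out
  ....T
  .....
  .....
  ....F
  ...FT
Step 5: 1 trees catch fire, 2 burn out
  ....T
  .....
  .....
  .....
  ....F
Step 6: 0 trees catch fire, 1 burn out
  ....T
  .....
  .....
  .....
  .....

....T
.....
.....
.....
.....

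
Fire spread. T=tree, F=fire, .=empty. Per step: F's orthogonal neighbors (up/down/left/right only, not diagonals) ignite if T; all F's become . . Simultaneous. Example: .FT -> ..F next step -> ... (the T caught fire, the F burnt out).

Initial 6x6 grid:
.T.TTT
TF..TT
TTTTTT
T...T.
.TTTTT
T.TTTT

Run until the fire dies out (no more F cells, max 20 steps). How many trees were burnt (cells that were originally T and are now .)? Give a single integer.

Answer: 24

Derivation:
Step 1: +3 fires, +1 burnt (F count now 3)
Step 2: +2 fires, +3 burnt (F count now 2)
Step 3: +2 fires, +2 burnt (F count now 2)
Step 4: +1 fires, +2 burnt (F count now 1)
Step 5: +3 fires, +1 burnt (F count now 3)
Step 6: +3 fires, +3 burnt (F count now 3)
Step 7: +5 fires, +3 burnt (F count now 5)
Step 8: +3 fires, +5 burnt (F count now 3)
Step 9: +2 fires, +3 burnt (F count now 2)
Step 10: +0 fires, +2 burnt (F count now 0)
Fire out after step 10
Initially T: 25, now '.': 35
Total burnt (originally-T cells now '.'): 24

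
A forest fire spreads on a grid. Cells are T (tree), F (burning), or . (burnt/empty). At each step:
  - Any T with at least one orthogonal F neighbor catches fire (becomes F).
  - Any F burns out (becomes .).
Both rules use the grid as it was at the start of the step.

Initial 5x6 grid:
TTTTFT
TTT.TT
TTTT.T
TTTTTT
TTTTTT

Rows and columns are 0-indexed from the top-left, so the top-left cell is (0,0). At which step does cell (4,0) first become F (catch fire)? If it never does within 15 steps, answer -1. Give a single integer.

Step 1: cell (4,0)='T' (+3 fires, +1 burnt)
Step 2: cell (4,0)='T' (+2 fires, +3 burnt)
Step 3: cell (4,0)='T' (+3 fires, +2 burnt)
Step 4: cell (4,0)='T' (+4 fires, +3 burnt)
Step 5: cell (4,0)='T' (+6 fires, +4 burnt)
Step 6: cell (4,0)='T' (+5 fires, +6 burnt)
Step 7: cell (4,0)='T' (+3 fires, +5 burnt)
Step 8: cell (4,0)='F' (+1 fires, +3 burnt)
  -> target ignites at step 8
Step 9: cell (4,0)='.' (+0 fires, +1 burnt)
  fire out at step 9

8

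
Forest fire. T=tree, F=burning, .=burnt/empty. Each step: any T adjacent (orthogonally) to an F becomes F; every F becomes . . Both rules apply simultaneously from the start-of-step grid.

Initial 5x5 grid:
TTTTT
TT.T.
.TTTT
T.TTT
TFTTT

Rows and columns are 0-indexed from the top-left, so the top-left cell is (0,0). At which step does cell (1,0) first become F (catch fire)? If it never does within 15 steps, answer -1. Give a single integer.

Step 1: cell (1,0)='T' (+2 fires, +1 burnt)
Step 2: cell (1,0)='T' (+3 fires, +2 burnt)
Step 3: cell (1,0)='T' (+3 fires, +3 burnt)
Step 4: cell (1,0)='T' (+3 fires, +3 burnt)
Step 5: cell (1,0)='T' (+3 fires, +3 burnt)
Step 6: cell (1,0)='F' (+3 fires, +3 burnt)
  -> target ignites at step 6
Step 7: cell (1,0)='.' (+3 fires, +3 burnt)
Step 8: cell (1,0)='.' (+0 fires, +3 burnt)
  fire out at step 8

6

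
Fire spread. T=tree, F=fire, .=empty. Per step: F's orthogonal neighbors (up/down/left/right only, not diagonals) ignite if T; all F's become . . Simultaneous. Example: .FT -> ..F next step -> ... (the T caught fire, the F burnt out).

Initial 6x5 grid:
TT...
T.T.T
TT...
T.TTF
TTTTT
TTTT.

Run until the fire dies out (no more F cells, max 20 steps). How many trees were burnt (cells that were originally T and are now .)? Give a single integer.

Answer: 17

Derivation:
Step 1: +2 fires, +1 burnt (F count now 2)
Step 2: +2 fires, +2 burnt (F count now 2)
Step 3: +2 fires, +2 burnt (F count now 2)
Step 4: +2 fires, +2 burnt (F count now 2)
Step 5: +2 fires, +2 burnt (F count now 2)
Step 6: +2 fires, +2 burnt (F count now 2)
Step 7: +1 fires, +2 burnt (F count now 1)
Step 8: +2 fires, +1 burnt (F count now 2)
Step 9: +1 fires, +2 burnt (F count now 1)
Step 10: +1 fires, +1 burnt (F count now 1)
Step 11: +0 fires, +1 burnt (F count now 0)
Fire out after step 11
Initially T: 19, now '.': 28
Total burnt (originally-T cells now '.'): 17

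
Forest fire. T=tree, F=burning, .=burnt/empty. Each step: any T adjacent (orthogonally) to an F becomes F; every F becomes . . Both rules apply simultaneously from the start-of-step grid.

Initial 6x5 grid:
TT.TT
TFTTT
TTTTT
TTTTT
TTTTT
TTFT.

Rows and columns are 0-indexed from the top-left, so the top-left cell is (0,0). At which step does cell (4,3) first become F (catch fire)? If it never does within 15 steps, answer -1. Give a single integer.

Step 1: cell (4,3)='T' (+7 fires, +2 burnt)
Step 2: cell (4,3)='F' (+9 fires, +7 burnt)
  -> target ignites at step 2
Step 3: cell (4,3)='.' (+7 fires, +9 burnt)
Step 4: cell (4,3)='.' (+3 fires, +7 burnt)
Step 5: cell (4,3)='.' (+0 fires, +3 burnt)
  fire out at step 5

2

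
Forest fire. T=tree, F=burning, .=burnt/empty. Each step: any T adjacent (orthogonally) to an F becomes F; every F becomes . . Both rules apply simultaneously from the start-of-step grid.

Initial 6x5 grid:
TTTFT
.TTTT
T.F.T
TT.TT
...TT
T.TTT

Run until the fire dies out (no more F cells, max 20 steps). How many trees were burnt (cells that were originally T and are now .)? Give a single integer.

Step 1: +4 fires, +2 burnt (F count now 4)
Step 2: +3 fires, +4 burnt (F count now 3)
Step 3: +2 fires, +3 burnt (F count now 2)
Step 4: +1 fires, +2 burnt (F count now 1)
Step 5: +2 fires, +1 burnt (F count now 2)
Step 6: +2 fires, +2 burnt (F count now 2)
Step 7: +1 fires, +2 burnt (F count now 1)
Step 8: +1 fires, +1 burnt (F count now 1)
Step 9: +0 fires, +1 burnt (F count now 0)
Fire out after step 9
Initially T: 20, now '.': 26
Total burnt (originally-T cells now '.'): 16

Answer: 16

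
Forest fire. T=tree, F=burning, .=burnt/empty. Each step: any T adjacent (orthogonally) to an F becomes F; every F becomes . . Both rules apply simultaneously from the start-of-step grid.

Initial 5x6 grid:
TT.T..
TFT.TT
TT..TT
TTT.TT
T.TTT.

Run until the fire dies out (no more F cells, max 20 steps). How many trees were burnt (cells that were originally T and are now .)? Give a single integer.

Step 1: +4 fires, +1 burnt (F count now 4)
Step 2: +3 fires, +4 burnt (F count now 3)
Step 3: +2 fires, +3 burnt (F count now 2)
Step 4: +2 fires, +2 burnt (F count now 2)
Step 5: +1 fires, +2 burnt (F count now 1)
Step 6: +1 fires, +1 burnt (F count now 1)
Step 7: +1 fires, +1 burnt (F count now 1)
Step 8: +2 fires, +1 burnt (F count now 2)
Step 9: +2 fires, +2 burnt (F count now 2)
Step 10: +1 fires, +2 burnt (F count now 1)
Step 11: +0 fires, +1 burnt (F count now 0)
Fire out after step 11
Initially T: 20, now '.': 29
Total burnt (originally-T cells now '.'): 19

Answer: 19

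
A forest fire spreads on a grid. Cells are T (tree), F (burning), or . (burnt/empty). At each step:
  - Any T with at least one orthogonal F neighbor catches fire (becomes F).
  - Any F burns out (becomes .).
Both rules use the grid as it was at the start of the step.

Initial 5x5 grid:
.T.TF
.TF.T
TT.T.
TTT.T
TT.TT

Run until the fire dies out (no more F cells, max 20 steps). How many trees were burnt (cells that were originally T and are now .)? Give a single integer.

Answer: 11

Derivation:
Step 1: +3 fires, +2 burnt (F count now 3)
Step 2: +2 fires, +3 burnt (F count now 2)
Step 3: +2 fires, +2 burnt (F count now 2)
Step 4: +3 fires, +2 burnt (F count now 3)
Step 5: +1 fires, +3 burnt (F count now 1)
Step 6: +0 fires, +1 burnt (F count now 0)
Fire out after step 6
Initially T: 15, now '.': 21
Total burnt (originally-T cells now '.'): 11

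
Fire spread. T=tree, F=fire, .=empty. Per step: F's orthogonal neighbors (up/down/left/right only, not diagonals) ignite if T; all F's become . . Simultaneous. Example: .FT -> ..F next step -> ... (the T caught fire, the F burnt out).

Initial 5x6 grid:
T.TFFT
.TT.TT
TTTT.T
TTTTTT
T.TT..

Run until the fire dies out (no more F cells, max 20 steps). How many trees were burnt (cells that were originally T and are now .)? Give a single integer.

Step 1: +3 fires, +2 burnt (F count now 3)
Step 2: +2 fires, +3 burnt (F count now 2)
Step 3: +3 fires, +2 burnt (F count now 3)
Step 4: +4 fires, +3 burnt (F count now 4)
Step 5: +5 fires, +4 burnt (F count now 5)
Step 6: +2 fires, +5 burnt (F count now 2)
Step 7: +1 fires, +2 burnt (F count now 1)
Step 8: +0 fires, +1 burnt (F count now 0)
Fire out after step 8
Initially T: 21, now '.': 29
Total burnt (originally-T cells now '.'): 20

Answer: 20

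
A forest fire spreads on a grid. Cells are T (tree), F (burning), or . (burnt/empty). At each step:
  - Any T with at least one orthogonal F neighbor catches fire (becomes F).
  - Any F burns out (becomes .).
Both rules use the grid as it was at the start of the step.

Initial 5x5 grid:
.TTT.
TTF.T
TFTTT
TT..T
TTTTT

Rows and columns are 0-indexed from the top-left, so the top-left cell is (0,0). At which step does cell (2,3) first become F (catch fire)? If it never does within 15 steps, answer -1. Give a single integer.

Step 1: cell (2,3)='T' (+5 fires, +2 burnt)
Step 2: cell (2,3)='F' (+6 fires, +5 burnt)
  -> target ignites at step 2
Step 3: cell (2,3)='.' (+3 fires, +6 burnt)
Step 4: cell (2,3)='.' (+3 fires, +3 burnt)
Step 5: cell (2,3)='.' (+1 fires, +3 burnt)
Step 6: cell (2,3)='.' (+0 fires, +1 burnt)
  fire out at step 6

2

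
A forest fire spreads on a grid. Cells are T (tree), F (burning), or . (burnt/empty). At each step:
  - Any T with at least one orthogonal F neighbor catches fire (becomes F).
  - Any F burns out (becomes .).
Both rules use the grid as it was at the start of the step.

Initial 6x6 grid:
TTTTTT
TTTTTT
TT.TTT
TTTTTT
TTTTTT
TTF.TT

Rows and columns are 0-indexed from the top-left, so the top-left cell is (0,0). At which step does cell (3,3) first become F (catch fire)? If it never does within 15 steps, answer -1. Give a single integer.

Step 1: cell (3,3)='T' (+2 fires, +1 burnt)
Step 2: cell (3,3)='T' (+4 fires, +2 burnt)
Step 3: cell (3,3)='F' (+4 fires, +4 burnt)
  -> target ignites at step 3
Step 4: cell (3,3)='.' (+6 fires, +4 burnt)
Step 5: cell (3,3)='.' (+6 fires, +6 burnt)
Step 6: cell (3,3)='.' (+6 fires, +6 burnt)
Step 7: cell (3,3)='.' (+4 fires, +6 burnt)
Step 8: cell (3,3)='.' (+1 fires, +4 burnt)
Step 9: cell (3,3)='.' (+0 fires, +1 burnt)
  fire out at step 9

3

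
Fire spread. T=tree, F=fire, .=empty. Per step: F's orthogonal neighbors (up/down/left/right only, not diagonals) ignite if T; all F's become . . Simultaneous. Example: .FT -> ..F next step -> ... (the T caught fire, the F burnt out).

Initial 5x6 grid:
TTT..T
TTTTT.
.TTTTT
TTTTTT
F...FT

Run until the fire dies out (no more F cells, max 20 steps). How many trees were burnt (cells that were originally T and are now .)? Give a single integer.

Answer: 20

Derivation:
Step 1: +3 fires, +2 burnt (F count now 3)
Step 2: +4 fires, +3 burnt (F count now 4)
Step 3: +5 fires, +4 burnt (F count now 5)
Step 4: +3 fires, +5 burnt (F count now 3)
Step 5: +3 fires, +3 burnt (F count now 3)
Step 6: +2 fires, +3 burnt (F count now 2)
Step 7: +0 fires, +2 burnt (F count now 0)
Fire out after step 7
Initially T: 21, now '.': 29
Total burnt (originally-T cells now '.'): 20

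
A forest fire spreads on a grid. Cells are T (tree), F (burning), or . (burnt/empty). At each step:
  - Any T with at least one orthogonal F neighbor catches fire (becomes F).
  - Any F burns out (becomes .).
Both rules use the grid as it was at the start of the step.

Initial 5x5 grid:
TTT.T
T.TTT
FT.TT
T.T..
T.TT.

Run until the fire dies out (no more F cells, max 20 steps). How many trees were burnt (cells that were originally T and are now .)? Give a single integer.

Answer: 13

Derivation:
Step 1: +3 fires, +1 burnt (F count now 3)
Step 2: +2 fires, +3 burnt (F count now 2)
Step 3: +1 fires, +2 burnt (F count now 1)
Step 4: +1 fires, +1 burnt (F count now 1)
Step 5: +1 fires, +1 burnt (F count now 1)
Step 6: +1 fires, +1 burnt (F count now 1)
Step 7: +2 fires, +1 burnt (F count now 2)
Step 8: +2 fires, +2 burnt (F count now 2)
Step 9: +0 fires, +2 burnt (F count now 0)
Fire out after step 9
Initially T: 16, now '.': 22
Total burnt (originally-T cells now '.'): 13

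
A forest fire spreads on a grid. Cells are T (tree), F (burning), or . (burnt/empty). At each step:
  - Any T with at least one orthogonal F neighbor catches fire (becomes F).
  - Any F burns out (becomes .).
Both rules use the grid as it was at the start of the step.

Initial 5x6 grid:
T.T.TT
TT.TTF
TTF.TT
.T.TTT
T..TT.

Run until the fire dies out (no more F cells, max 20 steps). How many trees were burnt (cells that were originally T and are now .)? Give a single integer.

Answer: 17

Derivation:
Step 1: +4 fires, +2 burnt (F count now 4)
Step 2: +7 fires, +4 burnt (F count now 7)
Step 3: +2 fires, +7 burnt (F count now 2)
Step 4: +3 fires, +2 burnt (F count now 3)
Step 5: +1 fires, +3 burnt (F count now 1)
Step 6: +0 fires, +1 burnt (F count now 0)
Fire out after step 6
Initially T: 19, now '.': 28
Total burnt (originally-T cells now '.'): 17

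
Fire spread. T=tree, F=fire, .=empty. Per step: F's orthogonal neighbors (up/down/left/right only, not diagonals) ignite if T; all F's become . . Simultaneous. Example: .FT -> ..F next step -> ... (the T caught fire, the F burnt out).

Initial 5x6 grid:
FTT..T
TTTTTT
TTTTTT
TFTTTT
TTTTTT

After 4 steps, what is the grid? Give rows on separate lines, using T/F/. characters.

Step 1: 6 trees catch fire, 2 burn out
  .FT..T
  FTTTTT
  TFTTTT
  F.FTTT
  TFTTTT
Step 2: 7 trees catch fire, 6 burn out
  ..F..T
  .FTTTT
  F.FTTT
  ...FTT
  F.FTTT
Step 3: 4 trees catch fire, 7 burn out
  .....T
  ..FTTT
  ...FTT
  ....FT
  ...FTT
Step 4: 4 trees catch fire, 4 burn out
  .....T
  ...FTT
  ....FT
  .....F
  ....FT

.....T
...FTT
....FT
.....F
....FT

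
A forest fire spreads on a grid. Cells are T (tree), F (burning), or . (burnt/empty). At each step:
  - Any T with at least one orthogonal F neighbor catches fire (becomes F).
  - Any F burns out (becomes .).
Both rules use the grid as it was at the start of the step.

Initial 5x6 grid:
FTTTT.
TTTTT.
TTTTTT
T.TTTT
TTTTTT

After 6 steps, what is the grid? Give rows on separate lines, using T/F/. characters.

Step 1: 2 trees catch fire, 1 burn out
  .FTTT.
  FTTTT.
  TTTTTT
  T.TTTT
  TTTTTT
Step 2: 3 trees catch fire, 2 burn out
  ..FTT.
  .FTTT.
  FTTTTT
  T.TTTT
  TTTTTT
Step 3: 4 trees catch fire, 3 burn out
  ...FT.
  ..FTT.
  .FTTTT
  F.TTTT
  TTTTTT
Step 4: 4 trees catch fire, 4 burn out
  ....F.
  ...FT.
  ..FTTT
  ..TTTT
  FTTTTT
Step 5: 4 trees catch fire, 4 burn out
  ......
  ....F.
  ...FTT
  ..FTTT
  .FTTTT
Step 6: 3 trees catch fire, 4 burn out
  ......
  ......
  ....FT
  ...FTT
  ..FTTT

......
......
....FT
...FTT
..FTTT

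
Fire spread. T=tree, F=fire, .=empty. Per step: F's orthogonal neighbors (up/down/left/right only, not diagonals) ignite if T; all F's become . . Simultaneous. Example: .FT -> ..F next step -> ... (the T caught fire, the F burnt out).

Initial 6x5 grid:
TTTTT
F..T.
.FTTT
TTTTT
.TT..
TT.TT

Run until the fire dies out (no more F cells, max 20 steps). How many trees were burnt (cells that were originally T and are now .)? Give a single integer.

Answer: 18

Derivation:
Step 1: +3 fires, +2 burnt (F count now 3)
Step 2: +5 fires, +3 burnt (F count now 5)
Step 3: +6 fires, +5 burnt (F count now 6)
Step 4: +3 fires, +6 burnt (F count now 3)
Step 5: +1 fires, +3 burnt (F count now 1)
Step 6: +0 fires, +1 burnt (F count now 0)
Fire out after step 6
Initially T: 20, now '.': 28
Total burnt (originally-T cells now '.'): 18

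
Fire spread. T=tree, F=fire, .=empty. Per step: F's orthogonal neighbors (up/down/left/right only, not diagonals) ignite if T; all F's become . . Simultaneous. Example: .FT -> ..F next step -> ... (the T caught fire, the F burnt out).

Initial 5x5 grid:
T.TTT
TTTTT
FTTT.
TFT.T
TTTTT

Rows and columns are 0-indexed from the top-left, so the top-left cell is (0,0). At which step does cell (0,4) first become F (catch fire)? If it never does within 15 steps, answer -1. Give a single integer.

Step 1: cell (0,4)='T' (+5 fires, +2 burnt)
Step 2: cell (0,4)='T' (+5 fires, +5 burnt)
Step 3: cell (0,4)='T' (+3 fires, +5 burnt)
Step 4: cell (0,4)='T' (+3 fires, +3 burnt)
Step 5: cell (0,4)='T' (+3 fires, +3 burnt)
Step 6: cell (0,4)='F' (+1 fires, +3 burnt)
  -> target ignites at step 6
Step 7: cell (0,4)='.' (+0 fires, +1 burnt)
  fire out at step 7

6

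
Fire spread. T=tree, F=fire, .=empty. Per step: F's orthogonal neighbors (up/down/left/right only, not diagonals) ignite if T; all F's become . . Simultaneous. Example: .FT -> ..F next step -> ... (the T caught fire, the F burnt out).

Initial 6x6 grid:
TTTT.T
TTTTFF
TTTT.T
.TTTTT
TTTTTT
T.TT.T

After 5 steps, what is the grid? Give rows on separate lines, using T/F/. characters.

Step 1: 3 trees catch fire, 2 burn out
  TTTT.F
  TTTF..
  TTTT.F
  .TTTTT
  TTTTTT
  T.TT.T
Step 2: 4 trees catch fire, 3 burn out
  TTTF..
  TTF...
  TTTF..
  .TTTTF
  TTTTTT
  T.TT.T
Step 3: 6 trees catch fire, 4 burn out
  TTF...
  TF....
  TTF...
  .TTFF.
  TTTTTF
  T.TT.T
Step 4: 7 trees catch fire, 6 burn out
  TF....
  F.....
  TF....
  .TF...
  TTTFF.
  T.TT.F
Step 5: 5 trees catch fire, 7 burn out
  F.....
  ......
  F.....
  .F....
  TTF...
  T.TF..

F.....
......
F.....
.F....
TTF...
T.TF..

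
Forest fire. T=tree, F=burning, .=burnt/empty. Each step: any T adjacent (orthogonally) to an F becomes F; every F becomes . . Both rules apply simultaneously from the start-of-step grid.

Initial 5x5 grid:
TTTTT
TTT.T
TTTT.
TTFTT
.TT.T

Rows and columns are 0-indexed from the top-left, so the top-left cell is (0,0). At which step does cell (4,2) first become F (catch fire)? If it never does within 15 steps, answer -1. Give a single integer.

Step 1: cell (4,2)='F' (+4 fires, +1 burnt)
  -> target ignites at step 1
Step 2: cell (4,2)='.' (+6 fires, +4 burnt)
Step 3: cell (4,2)='.' (+4 fires, +6 burnt)
Step 4: cell (4,2)='.' (+3 fires, +4 burnt)
Step 5: cell (4,2)='.' (+2 fires, +3 burnt)
Step 6: cell (4,2)='.' (+1 fires, +2 burnt)
Step 7: cell (4,2)='.' (+0 fires, +1 burnt)
  fire out at step 7

1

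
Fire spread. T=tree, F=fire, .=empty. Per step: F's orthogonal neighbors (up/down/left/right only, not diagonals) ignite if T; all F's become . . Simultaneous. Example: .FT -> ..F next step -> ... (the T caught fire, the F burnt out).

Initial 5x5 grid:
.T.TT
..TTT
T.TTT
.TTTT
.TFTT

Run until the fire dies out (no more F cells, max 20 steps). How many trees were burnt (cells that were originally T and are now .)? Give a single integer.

Answer: 15

Derivation:
Step 1: +3 fires, +1 burnt (F count now 3)
Step 2: +4 fires, +3 burnt (F count now 4)
Step 3: +3 fires, +4 burnt (F count now 3)
Step 4: +2 fires, +3 burnt (F count now 2)
Step 5: +2 fires, +2 burnt (F count now 2)
Step 6: +1 fires, +2 burnt (F count now 1)
Step 7: +0 fires, +1 burnt (F count now 0)
Fire out after step 7
Initially T: 17, now '.': 23
Total burnt (originally-T cells now '.'): 15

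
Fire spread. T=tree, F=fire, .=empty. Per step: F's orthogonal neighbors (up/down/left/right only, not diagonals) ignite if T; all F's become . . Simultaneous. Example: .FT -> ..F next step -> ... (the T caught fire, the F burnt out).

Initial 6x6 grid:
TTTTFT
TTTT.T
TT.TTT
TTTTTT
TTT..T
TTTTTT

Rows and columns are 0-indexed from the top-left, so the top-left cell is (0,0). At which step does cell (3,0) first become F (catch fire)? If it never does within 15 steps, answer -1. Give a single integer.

Step 1: cell (3,0)='T' (+2 fires, +1 burnt)
Step 2: cell (3,0)='T' (+3 fires, +2 burnt)
Step 3: cell (3,0)='T' (+4 fires, +3 burnt)
Step 4: cell (3,0)='T' (+5 fires, +4 burnt)
Step 5: cell (3,0)='T' (+5 fires, +5 burnt)
Step 6: cell (3,0)='T' (+4 fires, +5 burnt)
Step 7: cell (3,0)='F' (+4 fires, +4 burnt)
  -> target ignites at step 7
Step 8: cell (3,0)='.' (+3 fires, +4 burnt)
Step 9: cell (3,0)='.' (+1 fires, +3 burnt)
Step 10: cell (3,0)='.' (+0 fires, +1 burnt)
  fire out at step 10

7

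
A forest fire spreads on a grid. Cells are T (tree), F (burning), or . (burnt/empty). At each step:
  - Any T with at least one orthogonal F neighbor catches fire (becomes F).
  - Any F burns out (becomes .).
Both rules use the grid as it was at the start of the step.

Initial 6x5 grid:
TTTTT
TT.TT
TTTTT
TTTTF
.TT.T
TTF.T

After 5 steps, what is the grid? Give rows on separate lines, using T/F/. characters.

Step 1: 5 trees catch fire, 2 burn out
  TTTTT
  TT.TT
  TTTTF
  TTTF.
  .TF.F
  TF..T
Step 2: 6 trees catch fire, 5 burn out
  TTTTT
  TT.TF
  TTTF.
  TTF..
  .F...
  F...F
Step 3: 4 trees catch fire, 6 burn out
  TTTTF
  TT.F.
  TTF..
  TF...
  .....
  .....
Step 4: 3 trees catch fire, 4 burn out
  TTTF.
  TT...
  TF...
  F....
  .....
  .....
Step 5: 3 trees catch fire, 3 burn out
  TTF..
  TF...
  F....
  .....
  .....
  .....

TTF..
TF...
F....
.....
.....
.....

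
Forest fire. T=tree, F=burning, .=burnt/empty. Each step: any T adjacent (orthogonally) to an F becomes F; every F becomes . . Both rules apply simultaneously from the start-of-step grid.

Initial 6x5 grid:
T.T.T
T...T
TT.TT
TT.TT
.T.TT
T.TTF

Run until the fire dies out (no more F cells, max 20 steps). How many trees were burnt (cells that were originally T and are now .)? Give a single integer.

Answer: 10

Derivation:
Step 1: +2 fires, +1 burnt (F count now 2)
Step 2: +3 fires, +2 burnt (F count now 3)
Step 3: +2 fires, +3 burnt (F count now 2)
Step 4: +2 fires, +2 burnt (F count now 2)
Step 5: +1 fires, +2 burnt (F count now 1)
Step 6: +0 fires, +1 burnt (F count now 0)
Fire out after step 6
Initially T: 19, now '.': 21
Total burnt (originally-T cells now '.'): 10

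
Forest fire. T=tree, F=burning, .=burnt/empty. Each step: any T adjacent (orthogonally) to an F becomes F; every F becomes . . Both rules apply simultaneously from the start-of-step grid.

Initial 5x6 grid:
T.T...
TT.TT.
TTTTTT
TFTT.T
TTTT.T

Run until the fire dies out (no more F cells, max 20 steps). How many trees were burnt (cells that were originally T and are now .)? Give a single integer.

Answer: 20

Derivation:
Step 1: +4 fires, +1 burnt (F count now 4)
Step 2: +6 fires, +4 burnt (F count now 6)
Step 3: +3 fires, +6 burnt (F count now 3)
Step 4: +3 fires, +3 burnt (F count now 3)
Step 5: +2 fires, +3 burnt (F count now 2)
Step 6: +1 fires, +2 burnt (F count now 1)
Step 7: +1 fires, +1 burnt (F count now 1)
Step 8: +0 fires, +1 burnt (F count now 0)
Fire out after step 8
Initially T: 21, now '.': 29
Total burnt (originally-T cells now '.'): 20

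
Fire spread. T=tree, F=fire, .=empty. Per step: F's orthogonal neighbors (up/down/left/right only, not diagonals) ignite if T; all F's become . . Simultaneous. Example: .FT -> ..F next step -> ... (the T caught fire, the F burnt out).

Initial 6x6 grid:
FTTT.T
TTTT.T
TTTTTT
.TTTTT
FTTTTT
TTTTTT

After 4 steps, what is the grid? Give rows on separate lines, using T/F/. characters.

Step 1: 4 trees catch fire, 2 burn out
  .FTT.T
  FTTT.T
  TTTTTT
  .TTTTT
  .FTTTT
  FTTTTT
Step 2: 6 trees catch fire, 4 burn out
  ..FT.T
  .FTT.T
  FTTTTT
  .FTTTT
  ..FTTT
  .FTTTT
Step 3: 6 trees catch fire, 6 burn out
  ...F.T
  ..FT.T
  .FTTTT
  ..FTTT
  ...FTT
  ..FTTT
Step 4: 5 trees catch fire, 6 burn out
  .....T
  ...F.T
  ..FTTT
  ...FTT
  ....FT
  ...FTT

.....T
...F.T
..FTTT
...FTT
....FT
...FTT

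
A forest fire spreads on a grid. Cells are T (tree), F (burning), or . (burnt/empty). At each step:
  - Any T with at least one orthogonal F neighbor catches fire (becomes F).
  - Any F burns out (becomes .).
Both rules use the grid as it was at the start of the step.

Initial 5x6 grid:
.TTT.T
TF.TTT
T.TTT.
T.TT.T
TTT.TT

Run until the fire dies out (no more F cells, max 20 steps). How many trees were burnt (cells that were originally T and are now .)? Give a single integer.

Step 1: +2 fires, +1 burnt (F count now 2)
Step 2: +2 fires, +2 burnt (F count now 2)
Step 3: +2 fires, +2 burnt (F count now 2)
Step 4: +2 fires, +2 burnt (F count now 2)
Step 5: +3 fires, +2 burnt (F count now 3)
Step 6: +5 fires, +3 burnt (F count now 5)
Step 7: +2 fires, +5 burnt (F count now 2)
Step 8: +0 fires, +2 burnt (F count now 0)
Fire out after step 8
Initially T: 21, now '.': 27
Total burnt (originally-T cells now '.'): 18

Answer: 18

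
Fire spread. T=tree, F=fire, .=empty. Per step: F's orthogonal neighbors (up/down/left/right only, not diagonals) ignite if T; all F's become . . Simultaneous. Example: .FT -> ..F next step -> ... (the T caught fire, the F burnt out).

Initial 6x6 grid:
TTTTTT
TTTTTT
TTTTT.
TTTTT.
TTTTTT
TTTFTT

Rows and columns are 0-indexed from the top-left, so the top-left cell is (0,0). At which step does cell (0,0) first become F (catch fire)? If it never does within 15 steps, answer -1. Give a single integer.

Step 1: cell (0,0)='T' (+3 fires, +1 burnt)
Step 2: cell (0,0)='T' (+5 fires, +3 burnt)
Step 3: cell (0,0)='T' (+6 fires, +5 burnt)
Step 4: cell (0,0)='T' (+5 fires, +6 burnt)
Step 5: cell (0,0)='T' (+5 fires, +5 burnt)
Step 6: cell (0,0)='T' (+5 fires, +5 burnt)
Step 7: cell (0,0)='T' (+3 fires, +5 burnt)
Step 8: cell (0,0)='F' (+1 fires, +3 burnt)
  -> target ignites at step 8
Step 9: cell (0,0)='.' (+0 fires, +1 burnt)
  fire out at step 9

8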